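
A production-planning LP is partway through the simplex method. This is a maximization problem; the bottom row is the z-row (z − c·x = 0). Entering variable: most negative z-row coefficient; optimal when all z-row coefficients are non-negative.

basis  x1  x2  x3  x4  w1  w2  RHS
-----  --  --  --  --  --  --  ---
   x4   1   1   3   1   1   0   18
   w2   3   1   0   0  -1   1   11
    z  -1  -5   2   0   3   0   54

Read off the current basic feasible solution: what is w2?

11

w2 is basic (row 2); its value is the RHS of that row, 11.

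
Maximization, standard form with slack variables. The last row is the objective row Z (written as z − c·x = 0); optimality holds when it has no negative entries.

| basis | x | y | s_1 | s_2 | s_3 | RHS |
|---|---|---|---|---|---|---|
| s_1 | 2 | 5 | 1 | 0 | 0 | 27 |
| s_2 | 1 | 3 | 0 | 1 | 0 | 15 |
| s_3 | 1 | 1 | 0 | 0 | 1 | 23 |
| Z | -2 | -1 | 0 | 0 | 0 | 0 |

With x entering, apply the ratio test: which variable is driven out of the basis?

Column x entries and ratios — s_1: 27/2 = 27/2; s_2: 15/1 = 15; s_3: 23/1 = 23.
Smallest ratio is 27/2 in the row of s_1, so s_1 leaves.

s_1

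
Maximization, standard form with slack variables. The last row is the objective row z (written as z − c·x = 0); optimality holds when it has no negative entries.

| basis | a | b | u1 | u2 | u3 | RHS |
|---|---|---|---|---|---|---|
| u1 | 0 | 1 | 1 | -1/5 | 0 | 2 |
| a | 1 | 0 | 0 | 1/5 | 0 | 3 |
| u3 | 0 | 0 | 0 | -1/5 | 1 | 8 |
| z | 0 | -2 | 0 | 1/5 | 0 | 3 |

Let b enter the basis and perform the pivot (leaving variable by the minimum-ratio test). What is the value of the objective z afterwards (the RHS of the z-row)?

7

Ratio test on column b — row 1: 2/1 = 2; row 2: entry 0 ≤ 0; row 3: entry 0 ≤ 0. Minimum is 2 at row 1 (u1 leaves); pivot element 1.
Pivot on row 1; the z-row RHS becomes 3 − (-2)·2 = 7.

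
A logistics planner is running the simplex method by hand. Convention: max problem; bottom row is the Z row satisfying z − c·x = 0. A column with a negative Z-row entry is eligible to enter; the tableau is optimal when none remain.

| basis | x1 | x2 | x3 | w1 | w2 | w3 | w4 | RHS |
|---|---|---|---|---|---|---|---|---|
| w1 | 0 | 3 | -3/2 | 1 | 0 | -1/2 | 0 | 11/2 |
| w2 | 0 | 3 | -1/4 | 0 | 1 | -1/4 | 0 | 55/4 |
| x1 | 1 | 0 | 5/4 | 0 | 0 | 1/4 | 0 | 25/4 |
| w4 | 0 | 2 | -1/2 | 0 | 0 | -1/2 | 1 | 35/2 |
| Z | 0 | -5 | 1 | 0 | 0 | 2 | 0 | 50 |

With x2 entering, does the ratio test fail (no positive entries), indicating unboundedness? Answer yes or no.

no

Column x2 has positive entries in row(s) 1, 2, 4, so the ratio test bounds it — not unbounded.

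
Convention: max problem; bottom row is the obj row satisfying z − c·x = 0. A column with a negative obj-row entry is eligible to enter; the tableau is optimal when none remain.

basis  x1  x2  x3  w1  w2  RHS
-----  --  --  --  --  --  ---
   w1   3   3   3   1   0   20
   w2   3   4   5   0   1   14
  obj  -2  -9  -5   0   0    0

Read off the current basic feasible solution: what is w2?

14

w2 is basic (row 2); its value is the RHS of that row, 14.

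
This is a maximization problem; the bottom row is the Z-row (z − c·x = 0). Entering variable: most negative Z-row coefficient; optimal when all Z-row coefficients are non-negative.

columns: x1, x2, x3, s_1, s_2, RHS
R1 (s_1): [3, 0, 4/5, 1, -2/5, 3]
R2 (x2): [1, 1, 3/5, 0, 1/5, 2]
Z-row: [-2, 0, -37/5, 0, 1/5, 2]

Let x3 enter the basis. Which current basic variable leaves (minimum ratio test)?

x2

Column x3 entries and ratios — s_1: 3/(4/5) = 15/4; x2: 2/(3/5) = 10/3.
Smallest ratio is 10/3 in the row of x2, so x2 leaves.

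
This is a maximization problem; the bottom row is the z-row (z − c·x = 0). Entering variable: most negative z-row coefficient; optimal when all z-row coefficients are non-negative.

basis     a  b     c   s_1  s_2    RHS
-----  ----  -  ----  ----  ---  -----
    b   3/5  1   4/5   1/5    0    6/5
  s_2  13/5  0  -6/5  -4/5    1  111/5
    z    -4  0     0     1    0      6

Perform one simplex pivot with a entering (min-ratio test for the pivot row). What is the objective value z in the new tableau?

Ratio test on column a — row 1: (6/5)/(3/5) = 2; row 2: (111/5)/(13/5) = 111/13. Minimum is 2 at row 1 (b leaves); pivot element 3/5.
Pivot on row 1; the z-row RHS becomes 6 − (-4)·2 = 14.

14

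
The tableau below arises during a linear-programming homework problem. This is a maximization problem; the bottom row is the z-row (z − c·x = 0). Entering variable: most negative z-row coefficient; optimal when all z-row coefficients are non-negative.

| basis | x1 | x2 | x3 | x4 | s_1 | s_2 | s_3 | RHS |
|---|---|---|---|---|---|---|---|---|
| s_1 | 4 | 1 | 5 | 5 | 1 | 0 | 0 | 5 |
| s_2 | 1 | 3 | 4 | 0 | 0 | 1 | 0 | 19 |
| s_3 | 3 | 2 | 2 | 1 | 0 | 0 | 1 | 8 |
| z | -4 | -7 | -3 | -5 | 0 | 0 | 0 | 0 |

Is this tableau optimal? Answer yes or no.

The z-row has a negative entry -7 in column x2, so it is not optimal.

no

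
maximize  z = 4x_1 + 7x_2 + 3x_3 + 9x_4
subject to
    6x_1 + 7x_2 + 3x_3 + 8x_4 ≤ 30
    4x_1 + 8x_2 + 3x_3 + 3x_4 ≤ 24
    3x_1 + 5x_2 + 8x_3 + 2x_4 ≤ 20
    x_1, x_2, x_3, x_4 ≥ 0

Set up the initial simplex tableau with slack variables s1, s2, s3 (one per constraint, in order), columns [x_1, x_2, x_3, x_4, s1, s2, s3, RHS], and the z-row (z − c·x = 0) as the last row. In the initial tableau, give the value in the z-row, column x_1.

The z-row carries the negated objective coefficients: the x_1 entry is -4.

-4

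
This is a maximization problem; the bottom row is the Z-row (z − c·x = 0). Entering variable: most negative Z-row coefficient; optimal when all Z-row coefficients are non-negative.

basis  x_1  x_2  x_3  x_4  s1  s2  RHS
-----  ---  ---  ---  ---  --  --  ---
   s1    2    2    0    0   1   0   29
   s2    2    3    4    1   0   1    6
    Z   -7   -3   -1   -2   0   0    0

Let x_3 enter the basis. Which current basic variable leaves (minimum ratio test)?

s2

Column x_3 entries and ratios — s1: 0 ≤ 0, skip; s2: 6/4 = 3/2.
Smallest ratio is 3/2 in the row of s2, so s2 leaves.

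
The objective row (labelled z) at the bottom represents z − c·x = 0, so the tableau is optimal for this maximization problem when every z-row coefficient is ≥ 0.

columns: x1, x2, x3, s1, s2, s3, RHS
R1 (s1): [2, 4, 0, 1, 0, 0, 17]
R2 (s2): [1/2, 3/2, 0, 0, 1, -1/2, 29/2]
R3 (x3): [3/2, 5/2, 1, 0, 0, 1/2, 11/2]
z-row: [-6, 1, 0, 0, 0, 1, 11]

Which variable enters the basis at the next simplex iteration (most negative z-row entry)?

Negative z-row entries: x1: -6.
The most negative is -6 in column x1, so x1 enters.

x1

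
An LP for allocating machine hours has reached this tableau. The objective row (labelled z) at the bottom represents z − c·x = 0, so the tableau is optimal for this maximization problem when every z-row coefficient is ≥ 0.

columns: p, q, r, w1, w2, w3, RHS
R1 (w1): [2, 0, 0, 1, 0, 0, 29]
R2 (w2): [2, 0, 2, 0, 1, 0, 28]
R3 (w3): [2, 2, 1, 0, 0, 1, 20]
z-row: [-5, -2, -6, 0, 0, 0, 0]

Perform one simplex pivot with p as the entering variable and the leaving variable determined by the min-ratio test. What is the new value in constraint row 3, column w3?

Ratio test on column p — row 1: 29/2 = 29/2; row 2: 28/2 = 14; row 3: 20/2 = 10. Minimum is 10 at row 3 (w3 leaves); pivot element 2.
Divide row 3 by 2; eliminate column p from the other rows.
In the new row 3, the w3 entry is the old entry divided by the pivot: 1/2 = 1/2.

1/2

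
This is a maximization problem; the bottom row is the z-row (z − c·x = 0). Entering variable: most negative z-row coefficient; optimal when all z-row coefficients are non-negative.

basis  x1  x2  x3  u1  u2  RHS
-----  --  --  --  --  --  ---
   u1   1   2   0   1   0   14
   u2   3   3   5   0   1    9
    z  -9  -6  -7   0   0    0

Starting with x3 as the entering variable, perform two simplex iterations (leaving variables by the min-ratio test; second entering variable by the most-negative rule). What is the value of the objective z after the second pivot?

27

Ratio test on column x3 — row 1: entry 0 ≤ 0; row 2: 9/5 = 9/5. Minimum is 9/5 at row 2 (u2 leaves); pivot element 5.
Pivot on row 2; the z-row RHS becomes 0 − (-7)·(9/5) = 63/5.
Next entering variable (most negative z-row entry -24/5): x1.
Ratio test on column x1 — row 1: 14/1 = 14; row 2: (9/5)/(3/5) = 3. Minimum is 3 at row 2 (x3 leaves); pivot element 3/5.
After the second pivot the z-row RHS is 63/5 − (-24/5)·3 = 27.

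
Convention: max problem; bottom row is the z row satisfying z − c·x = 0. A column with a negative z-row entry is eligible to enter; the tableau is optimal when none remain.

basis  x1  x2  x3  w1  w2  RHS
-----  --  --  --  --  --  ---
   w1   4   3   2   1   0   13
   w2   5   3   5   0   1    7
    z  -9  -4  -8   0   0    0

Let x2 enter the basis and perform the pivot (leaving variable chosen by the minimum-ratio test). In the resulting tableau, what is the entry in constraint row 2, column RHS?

7/3

Ratio test on column x2 — row 1: 13/3 = 13/3; row 2: 7/3 = 7/3. Minimum is 7/3 at row 2 (w2 leaves); pivot element 3.
Divide row 2 by 3; eliminate column x2 from the other rows.
In the new row 2, the RHS entry is the old entry divided by the pivot: 7/3 = 7/3.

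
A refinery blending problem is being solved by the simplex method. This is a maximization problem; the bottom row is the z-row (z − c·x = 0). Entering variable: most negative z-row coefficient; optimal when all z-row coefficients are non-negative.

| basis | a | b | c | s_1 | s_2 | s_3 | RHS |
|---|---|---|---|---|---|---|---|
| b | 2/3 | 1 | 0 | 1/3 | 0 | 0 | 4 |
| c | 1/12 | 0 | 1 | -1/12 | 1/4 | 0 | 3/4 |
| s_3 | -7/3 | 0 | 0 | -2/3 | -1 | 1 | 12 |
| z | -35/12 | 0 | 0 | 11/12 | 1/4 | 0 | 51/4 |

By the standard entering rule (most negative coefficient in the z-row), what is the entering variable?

a

Negative z-row entries: a: -35/12.
The most negative is -35/12 in column a, so a enters.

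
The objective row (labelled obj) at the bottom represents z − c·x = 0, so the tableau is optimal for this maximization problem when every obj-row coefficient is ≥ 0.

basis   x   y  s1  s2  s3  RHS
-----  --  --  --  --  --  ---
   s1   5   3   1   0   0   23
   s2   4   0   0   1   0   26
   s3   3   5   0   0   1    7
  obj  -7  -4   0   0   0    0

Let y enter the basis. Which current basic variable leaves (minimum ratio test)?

s3

Column y entries and ratios — s1: 23/3 = 23/3; s2: 0 ≤ 0, skip; s3: 7/5 = 7/5.
Smallest ratio is 7/5 in the row of s3, so s3 leaves.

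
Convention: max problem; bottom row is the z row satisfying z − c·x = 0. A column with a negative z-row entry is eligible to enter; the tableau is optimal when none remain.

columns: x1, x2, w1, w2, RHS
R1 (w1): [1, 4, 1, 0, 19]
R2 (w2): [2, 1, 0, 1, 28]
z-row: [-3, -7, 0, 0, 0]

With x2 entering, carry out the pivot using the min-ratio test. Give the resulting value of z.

133/4

Ratio test on column x2 — row 1: 19/4 = 19/4; row 2: 28/1 = 28. Minimum is 19/4 at row 1 (w1 leaves); pivot element 4.
Pivot on row 1; the z-row RHS becomes 0 − (-7)·(19/4) = 133/4.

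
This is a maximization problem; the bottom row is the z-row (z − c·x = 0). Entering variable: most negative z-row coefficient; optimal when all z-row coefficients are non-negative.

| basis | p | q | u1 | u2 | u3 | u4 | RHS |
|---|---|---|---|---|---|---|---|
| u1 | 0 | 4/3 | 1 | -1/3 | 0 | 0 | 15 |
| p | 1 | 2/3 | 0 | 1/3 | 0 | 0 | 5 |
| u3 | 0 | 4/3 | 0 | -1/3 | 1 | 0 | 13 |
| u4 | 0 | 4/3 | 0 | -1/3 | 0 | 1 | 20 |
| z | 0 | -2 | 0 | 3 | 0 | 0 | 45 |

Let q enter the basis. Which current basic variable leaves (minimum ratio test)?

p

Column q entries and ratios — u1: 15/(4/3) = 45/4; p: 5/(2/3) = 15/2; u3: 13/(4/3) = 39/4; u4: 20/(4/3) = 15.
Smallest ratio is 15/2 in the row of p, so p leaves.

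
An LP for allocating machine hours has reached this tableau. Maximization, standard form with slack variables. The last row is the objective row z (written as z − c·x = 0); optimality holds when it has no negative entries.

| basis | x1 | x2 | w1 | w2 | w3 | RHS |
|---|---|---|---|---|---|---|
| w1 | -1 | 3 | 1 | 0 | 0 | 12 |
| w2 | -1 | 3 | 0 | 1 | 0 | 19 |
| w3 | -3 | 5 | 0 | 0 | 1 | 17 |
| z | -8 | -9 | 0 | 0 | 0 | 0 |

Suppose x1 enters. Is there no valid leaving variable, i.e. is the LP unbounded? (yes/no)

Every constraint-row entry in column x1 is ≤ 0, so increasing x1 is unbounded.

yes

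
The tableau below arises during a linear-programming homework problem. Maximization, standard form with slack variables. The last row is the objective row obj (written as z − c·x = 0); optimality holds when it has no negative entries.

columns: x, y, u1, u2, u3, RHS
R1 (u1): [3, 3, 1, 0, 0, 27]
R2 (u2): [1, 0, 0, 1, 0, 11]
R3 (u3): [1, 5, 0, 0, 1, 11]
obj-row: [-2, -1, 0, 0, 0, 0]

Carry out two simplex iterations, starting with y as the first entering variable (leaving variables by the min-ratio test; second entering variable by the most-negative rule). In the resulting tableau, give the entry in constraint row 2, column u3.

Ratio test on column y — row 1: 27/3 = 9; row 2: entry 0 ≤ 0; row 3: 11/5 = 11/5. Minimum is 11/5 at row 3 (u3 leaves); pivot element 5.
Divide row 3 by 5; eliminate column y from the other rows.
Second iteration: most negative obj-row entry is -9/5 in column x, so x enters.
Ratio test on column x — row 1: (102/5)/(12/5) = 17/2; row 2: 11/1 = 11; row 3: (11/5)/(1/5) = 11. Minimum is 17/2 at row 1 (u1 leaves); pivot element 12/5.
Divide row 1 by 12/5; eliminate column x from the other rows.
After both pivots, the entry at constraint row 2, column u3 is 1/4.

1/4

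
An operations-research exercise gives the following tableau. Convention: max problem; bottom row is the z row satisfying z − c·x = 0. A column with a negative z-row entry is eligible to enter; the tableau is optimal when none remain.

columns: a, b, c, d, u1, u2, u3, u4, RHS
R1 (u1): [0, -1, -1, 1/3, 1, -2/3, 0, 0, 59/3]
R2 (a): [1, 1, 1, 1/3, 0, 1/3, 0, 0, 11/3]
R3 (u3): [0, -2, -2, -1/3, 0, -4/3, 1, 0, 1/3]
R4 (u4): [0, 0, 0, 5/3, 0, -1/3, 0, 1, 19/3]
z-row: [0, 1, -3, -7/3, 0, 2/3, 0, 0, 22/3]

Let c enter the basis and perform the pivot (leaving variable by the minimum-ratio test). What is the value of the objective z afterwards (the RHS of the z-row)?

Ratio test on column c — row 1: entry -1 ≤ 0; row 2: (11/3)/1 = 11/3; row 3: entry -2 ≤ 0; row 4: entry 0 ≤ 0. Minimum is 11/3 at row 2 (a leaves); pivot element 1.
Pivot on row 2; the z-row RHS becomes 22/3 − (-3)·(11/3) = 55/3.

55/3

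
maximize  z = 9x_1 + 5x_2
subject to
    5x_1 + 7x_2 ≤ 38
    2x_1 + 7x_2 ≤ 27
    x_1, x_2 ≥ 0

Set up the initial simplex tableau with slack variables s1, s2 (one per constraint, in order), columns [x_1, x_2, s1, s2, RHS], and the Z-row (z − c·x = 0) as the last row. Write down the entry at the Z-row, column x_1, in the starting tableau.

The Z-row carries the negated objective coefficients: the x_1 entry is -9.

-9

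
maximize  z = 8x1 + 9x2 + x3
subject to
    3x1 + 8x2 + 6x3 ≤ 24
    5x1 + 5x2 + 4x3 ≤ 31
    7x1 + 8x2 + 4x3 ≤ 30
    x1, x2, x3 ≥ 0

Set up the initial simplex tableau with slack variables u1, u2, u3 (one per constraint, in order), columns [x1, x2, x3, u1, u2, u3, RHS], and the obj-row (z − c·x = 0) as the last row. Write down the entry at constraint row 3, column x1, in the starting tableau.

Constraint 3 has coefficient 7 on x1.

7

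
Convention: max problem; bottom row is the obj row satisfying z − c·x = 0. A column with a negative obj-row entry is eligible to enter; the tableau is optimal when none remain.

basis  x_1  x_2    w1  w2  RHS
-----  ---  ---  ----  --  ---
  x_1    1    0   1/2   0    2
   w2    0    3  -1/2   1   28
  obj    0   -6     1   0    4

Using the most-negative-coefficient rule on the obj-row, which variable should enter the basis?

x_2

Negative obj-row entries: x_2: -6.
The most negative is -6 in column x_2, so x_2 enters.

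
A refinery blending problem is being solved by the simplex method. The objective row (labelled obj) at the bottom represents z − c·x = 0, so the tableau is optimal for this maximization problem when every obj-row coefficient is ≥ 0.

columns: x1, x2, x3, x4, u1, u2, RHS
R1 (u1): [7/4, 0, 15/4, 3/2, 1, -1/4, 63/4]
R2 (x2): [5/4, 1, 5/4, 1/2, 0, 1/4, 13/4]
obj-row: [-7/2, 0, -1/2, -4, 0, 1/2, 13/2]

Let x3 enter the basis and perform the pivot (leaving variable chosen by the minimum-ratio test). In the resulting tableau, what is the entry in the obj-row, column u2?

Ratio test on column x3 — row 1: (63/4)/(15/4) = 21/5; row 2: (13/4)/(5/4) = 13/5. Minimum is 13/5 at row 2 (x2 leaves); pivot element 5/4.
Divide row 2 by 5/4; eliminate column x3 from the other rows.
obj-row update in column u2: 1/2 − (-1/2)·(1/5) = 3/5.

3/5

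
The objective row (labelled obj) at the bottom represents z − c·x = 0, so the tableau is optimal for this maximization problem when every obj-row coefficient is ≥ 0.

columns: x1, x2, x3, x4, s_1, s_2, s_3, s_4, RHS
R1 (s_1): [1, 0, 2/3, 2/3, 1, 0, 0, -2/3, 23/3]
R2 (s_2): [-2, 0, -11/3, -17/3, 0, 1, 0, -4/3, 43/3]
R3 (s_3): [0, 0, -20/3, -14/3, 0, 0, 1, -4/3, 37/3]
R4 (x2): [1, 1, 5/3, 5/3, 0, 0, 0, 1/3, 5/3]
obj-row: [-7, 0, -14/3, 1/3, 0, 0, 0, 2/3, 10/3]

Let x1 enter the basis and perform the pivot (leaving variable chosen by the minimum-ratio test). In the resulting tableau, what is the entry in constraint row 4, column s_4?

1/3

Ratio test on column x1 — row 1: (23/3)/1 = 23/3; row 2: entry -2 ≤ 0; row 3: entry 0 ≤ 0; row 4: (5/3)/1 = 5/3. Minimum is 5/3 at row 4 (x2 leaves); pivot element 1.
Divide row 4 by 1; eliminate column x1 from the other rows.
In the new row 4, the s_4 entry is the old entry divided by the pivot: (1/3)/1 = 1/3.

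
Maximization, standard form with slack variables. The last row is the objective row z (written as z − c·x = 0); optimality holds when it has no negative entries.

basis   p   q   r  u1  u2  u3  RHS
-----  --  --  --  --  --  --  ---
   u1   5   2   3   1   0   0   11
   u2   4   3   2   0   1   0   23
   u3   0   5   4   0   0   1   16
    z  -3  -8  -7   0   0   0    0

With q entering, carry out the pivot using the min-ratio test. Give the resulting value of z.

Ratio test on column q — row 1: 11/2 = 11/2; row 2: 23/3 = 23/3; row 3: 16/5 = 16/5. Minimum is 16/5 at row 3 (u3 leaves); pivot element 5.
Pivot on row 3; the z-row RHS becomes 0 − (-8)·(16/5) = 128/5.

128/5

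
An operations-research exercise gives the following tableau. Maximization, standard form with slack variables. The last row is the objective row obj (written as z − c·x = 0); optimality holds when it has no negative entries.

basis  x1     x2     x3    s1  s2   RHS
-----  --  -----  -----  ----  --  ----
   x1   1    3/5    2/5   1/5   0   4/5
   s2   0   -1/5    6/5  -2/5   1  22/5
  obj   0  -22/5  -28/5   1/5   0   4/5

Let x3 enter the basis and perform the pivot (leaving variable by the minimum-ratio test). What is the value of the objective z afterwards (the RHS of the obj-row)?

12

Ratio test on column x3 — row 1: (4/5)/(2/5) = 2; row 2: (22/5)/(6/5) = 11/3. Minimum is 2 at row 1 (x1 leaves); pivot element 2/5.
Pivot on row 1; the obj-row RHS becomes 4/5 − (-28/5)·2 = 12.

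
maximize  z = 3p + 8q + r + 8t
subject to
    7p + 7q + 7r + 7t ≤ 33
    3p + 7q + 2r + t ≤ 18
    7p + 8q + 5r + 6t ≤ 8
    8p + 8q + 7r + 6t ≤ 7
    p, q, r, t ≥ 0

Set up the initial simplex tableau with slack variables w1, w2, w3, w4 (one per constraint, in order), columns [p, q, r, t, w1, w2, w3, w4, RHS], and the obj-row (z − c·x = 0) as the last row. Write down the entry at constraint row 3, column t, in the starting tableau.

6

Constraint 3 has coefficient 6 on t.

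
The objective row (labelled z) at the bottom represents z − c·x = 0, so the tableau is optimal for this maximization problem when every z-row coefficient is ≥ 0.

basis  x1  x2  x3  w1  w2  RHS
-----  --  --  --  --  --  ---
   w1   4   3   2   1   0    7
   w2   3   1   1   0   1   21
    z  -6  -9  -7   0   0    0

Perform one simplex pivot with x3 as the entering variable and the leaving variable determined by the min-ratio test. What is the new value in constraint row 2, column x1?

1

Ratio test on column x3 — row 1: 7/2 = 7/2; row 2: 21/1 = 21. Minimum is 7/2 at row 1 (w1 leaves); pivot element 2.
Divide row 1 by 2; eliminate column x3 from the other rows.
Row 2 update in column x1: 3 − 1·2 = 1.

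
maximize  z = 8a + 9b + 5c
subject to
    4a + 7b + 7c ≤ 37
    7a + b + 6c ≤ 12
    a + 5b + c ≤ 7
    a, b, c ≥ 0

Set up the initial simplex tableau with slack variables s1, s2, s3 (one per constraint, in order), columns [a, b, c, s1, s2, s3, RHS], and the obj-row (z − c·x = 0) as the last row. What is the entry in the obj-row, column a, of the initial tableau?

-8

The obj-row carries the negated objective coefficients: the a entry is -8.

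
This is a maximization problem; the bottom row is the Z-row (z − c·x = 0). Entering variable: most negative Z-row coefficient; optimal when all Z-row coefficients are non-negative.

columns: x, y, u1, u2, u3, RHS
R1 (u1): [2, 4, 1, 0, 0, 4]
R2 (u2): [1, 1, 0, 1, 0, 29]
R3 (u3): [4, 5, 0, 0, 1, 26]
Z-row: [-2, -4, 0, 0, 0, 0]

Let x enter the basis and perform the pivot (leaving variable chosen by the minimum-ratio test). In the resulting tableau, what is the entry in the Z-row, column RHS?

Ratio test on column x — row 1: 4/2 = 2; row 2: 29/1 = 29; row 3: 26/4 = 13/2. Minimum is 2 at row 1 (u1 leaves); pivot element 2.
Divide row 1 by 2; eliminate column x from the other rows.
Z-row update in column RHS: 0 − (-2)·2 = 4.

4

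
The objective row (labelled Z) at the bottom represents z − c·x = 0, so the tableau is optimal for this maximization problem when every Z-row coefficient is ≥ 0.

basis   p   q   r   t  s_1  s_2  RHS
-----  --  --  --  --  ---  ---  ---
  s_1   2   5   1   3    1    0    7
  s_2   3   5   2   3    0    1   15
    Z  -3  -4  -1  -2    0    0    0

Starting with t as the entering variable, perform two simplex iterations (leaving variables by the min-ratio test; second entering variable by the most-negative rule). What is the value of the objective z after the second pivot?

Ratio test on column t — row 1: 7/3 = 7/3; row 2: 15/3 = 5. Minimum is 7/3 at row 1 (s_1 leaves); pivot element 3.
Pivot on row 1; the Z-row RHS becomes 0 − (-2)·(7/3) = 14/3.
Next entering variable (most negative Z-row entry -5/3): p.
Ratio test on column p — row 1: (7/3)/(2/3) = 7/2; row 2: 8/1 = 8. Minimum is 7/2 at row 1 (t leaves); pivot element 2/3.
After the second pivot the Z-row RHS is 14/3 − (-5/3)·(7/2) = 21/2.

21/2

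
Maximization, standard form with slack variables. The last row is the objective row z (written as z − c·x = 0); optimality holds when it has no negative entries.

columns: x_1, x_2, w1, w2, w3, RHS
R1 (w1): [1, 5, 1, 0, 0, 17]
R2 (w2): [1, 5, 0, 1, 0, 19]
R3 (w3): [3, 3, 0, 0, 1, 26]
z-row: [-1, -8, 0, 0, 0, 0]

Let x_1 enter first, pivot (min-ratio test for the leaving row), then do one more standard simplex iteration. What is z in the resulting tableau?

93/4

Ratio test on column x_1 — row 1: 17/1 = 17; row 2: 19/1 = 19; row 3: 26/3 = 26/3. Minimum is 26/3 at row 3 (w3 leaves); pivot element 3.
Pivot on row 3; the z-row RHS becomes 0 − (-1)·(26/3) = 26/3.
Next entering variable (most negative z-row entry -7): x_2.
Ratio test on column x_2 — row 1: (25/3)/4 = 25/12; row 2: (31/3)/4 = 31/12; row 3: (26/3)/1 = 26/3. Minimum is 25/12 at row 1 (w1 leaves); pivot element 4.
After the second pivot the z-row RHS is 26/3 − (-7)·(25/12) = 93/4.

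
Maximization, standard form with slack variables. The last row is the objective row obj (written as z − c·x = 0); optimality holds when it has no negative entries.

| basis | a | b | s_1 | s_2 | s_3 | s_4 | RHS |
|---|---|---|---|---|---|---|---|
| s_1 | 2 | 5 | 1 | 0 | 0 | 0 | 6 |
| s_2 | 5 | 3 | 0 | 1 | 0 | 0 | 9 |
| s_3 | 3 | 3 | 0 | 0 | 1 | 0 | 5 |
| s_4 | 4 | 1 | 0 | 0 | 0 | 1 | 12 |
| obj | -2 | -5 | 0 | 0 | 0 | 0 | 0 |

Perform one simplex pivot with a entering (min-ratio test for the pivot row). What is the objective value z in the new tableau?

Ratio test on column a — row 1: 6/2 = 3; row 2: 9/5 = 9/5; row 3: 5/3 = 5/3; row 4: 12/4 = 3. Minimum is 5/3 at row 3 (s_3 leaves); pivot element 3.
Pivot on row 3; the obj-row RHS becomes 0 − (-2)·(5/3) = 10/3.

10/3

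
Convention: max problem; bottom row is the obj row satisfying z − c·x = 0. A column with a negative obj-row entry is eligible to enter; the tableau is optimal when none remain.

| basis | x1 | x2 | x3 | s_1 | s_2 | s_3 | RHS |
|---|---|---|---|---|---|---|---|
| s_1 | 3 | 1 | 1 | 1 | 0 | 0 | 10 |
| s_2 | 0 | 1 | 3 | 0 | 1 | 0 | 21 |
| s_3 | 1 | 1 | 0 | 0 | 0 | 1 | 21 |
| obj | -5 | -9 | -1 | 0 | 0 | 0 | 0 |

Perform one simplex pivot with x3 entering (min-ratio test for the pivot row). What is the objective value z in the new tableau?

Ratio test on column x3 — row 1: 10/1 = 10; row 2: 21/3 = 7; row 3: entry 0 ≤ 0. Minimum is 7 at row 2 (s_2 leaves); pivot element 3.
Pivot on row 2; the obj-row RHS becomes 0 − (-1)·7 = 7.

7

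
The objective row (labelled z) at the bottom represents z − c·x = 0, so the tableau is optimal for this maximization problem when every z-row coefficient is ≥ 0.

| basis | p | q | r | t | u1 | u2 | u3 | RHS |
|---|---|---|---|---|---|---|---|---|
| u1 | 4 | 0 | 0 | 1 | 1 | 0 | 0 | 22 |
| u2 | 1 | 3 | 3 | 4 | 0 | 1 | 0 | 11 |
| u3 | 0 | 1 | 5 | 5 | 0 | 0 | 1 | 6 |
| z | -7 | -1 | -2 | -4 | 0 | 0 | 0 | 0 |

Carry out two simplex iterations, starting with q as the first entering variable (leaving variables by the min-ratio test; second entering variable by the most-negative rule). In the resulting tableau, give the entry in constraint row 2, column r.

Ratio test on column q — row 1: entry 0 ≤ 0; row 2: 11/3 = 11/3; row 3: 6/1 = 6. Minimum is 11/3 at row 2 (u2 leaves); pivot element 3.
Divide row 2 by 3; eliminate column q from the other rows.
Second iteration: most negative z-row entry is -20/3 in column p, so p enters.
Ratio test on column p — row 1: 22/4 = 11/2; row 2: (11/3)/(1/3) = 11; row 3: entry -1/3 ≤ 0. Minimum is 11/2 at row 1 (u1 leaves); pivot element 4.
Divide row 1 by 4; eliminate column p from the other rows.
After both pivots, the entry at constraint row 2, column r is 1.

1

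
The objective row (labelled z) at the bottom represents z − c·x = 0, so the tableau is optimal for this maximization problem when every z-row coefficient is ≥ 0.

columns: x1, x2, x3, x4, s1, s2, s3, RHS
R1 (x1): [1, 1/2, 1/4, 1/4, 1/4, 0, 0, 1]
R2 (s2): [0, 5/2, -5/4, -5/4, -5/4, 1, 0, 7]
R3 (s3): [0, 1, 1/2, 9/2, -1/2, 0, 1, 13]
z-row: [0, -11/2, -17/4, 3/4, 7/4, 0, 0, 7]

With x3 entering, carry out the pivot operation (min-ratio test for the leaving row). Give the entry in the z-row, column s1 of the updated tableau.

6

Ratio test on column x3 — row 1: 1/(1/4) = 4; row 2: entry -5/4 ≤ 0; row 3: 13/(1/2) = 26. Minimum is 4 at row 1 (x1 leaves); pivot element 1/4.
Divide row 1 by 1/4; eliminate column x3 from the other rows.
z-row update in column s1: 7/4 − (-17/4)·1 = 6.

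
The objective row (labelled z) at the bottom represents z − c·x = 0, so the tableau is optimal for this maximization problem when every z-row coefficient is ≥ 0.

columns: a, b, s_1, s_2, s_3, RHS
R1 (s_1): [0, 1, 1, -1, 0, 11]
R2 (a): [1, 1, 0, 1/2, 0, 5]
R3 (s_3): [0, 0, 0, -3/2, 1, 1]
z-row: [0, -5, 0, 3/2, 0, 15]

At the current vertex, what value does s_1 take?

11

s_1 is basic (row 1); its value is the RHS of that row, 11.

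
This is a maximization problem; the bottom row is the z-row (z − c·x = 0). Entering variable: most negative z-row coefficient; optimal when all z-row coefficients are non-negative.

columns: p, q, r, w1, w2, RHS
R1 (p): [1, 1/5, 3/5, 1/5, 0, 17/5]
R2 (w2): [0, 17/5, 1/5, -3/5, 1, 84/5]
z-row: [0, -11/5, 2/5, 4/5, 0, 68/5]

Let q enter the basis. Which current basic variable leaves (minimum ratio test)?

Column q entries and ratios — p: (17/5)/(1/5) = 17; w2: (84/5)/(17/5) = 84/17.
Smallest ratio is 84/17 in the row of w2, so w2 leaves.

w2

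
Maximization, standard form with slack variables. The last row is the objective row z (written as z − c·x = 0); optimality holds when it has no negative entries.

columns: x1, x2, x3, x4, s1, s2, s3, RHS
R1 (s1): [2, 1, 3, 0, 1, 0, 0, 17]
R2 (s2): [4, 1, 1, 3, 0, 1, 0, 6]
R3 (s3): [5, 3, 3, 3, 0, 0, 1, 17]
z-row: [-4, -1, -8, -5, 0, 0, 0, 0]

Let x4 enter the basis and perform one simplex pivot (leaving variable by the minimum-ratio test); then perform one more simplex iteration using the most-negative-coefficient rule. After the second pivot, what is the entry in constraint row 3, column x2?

1

Ratio test on column x4 — row 1: entry 0 ≤ 0; row 2: 6/3 = 2; row 3: 17/3 = 17/3. Minimum is 2 at row 2 (s2 leaves); pivot element 3.
Divide row 2 by 3; eliminate column x4 from the other rows.
Second iteration: most negative z-row entry is -19/3 in column x3, so x3 enters.
Ratio test on column x3 — row 1: 17/3 = 17/3; row 2: 2/(1/3) = 6; row 3: 11/2 = 11/2. Minimum is 11/2 at row 3 (s3 leaves); pivot element 2.
Divide row 3 by 2; eliminate column x3 from the other rows.
After both pivots, the entry at constraint row 3, column x2 is 1.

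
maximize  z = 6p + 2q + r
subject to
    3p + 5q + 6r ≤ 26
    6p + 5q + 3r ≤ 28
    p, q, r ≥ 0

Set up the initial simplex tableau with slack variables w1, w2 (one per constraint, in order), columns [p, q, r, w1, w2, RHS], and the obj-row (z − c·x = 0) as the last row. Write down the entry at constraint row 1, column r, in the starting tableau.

Constraint 1 has coefficient 6 on r.

6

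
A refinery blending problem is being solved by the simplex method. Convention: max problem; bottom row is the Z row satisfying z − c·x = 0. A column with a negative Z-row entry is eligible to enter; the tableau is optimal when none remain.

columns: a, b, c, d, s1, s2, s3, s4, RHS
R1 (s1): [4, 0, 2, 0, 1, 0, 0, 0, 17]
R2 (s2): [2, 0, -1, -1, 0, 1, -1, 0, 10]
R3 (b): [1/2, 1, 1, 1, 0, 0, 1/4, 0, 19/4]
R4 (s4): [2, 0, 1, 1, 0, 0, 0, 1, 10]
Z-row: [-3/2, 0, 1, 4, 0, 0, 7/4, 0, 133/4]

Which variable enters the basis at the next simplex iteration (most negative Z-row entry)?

Negative Z-row entries: a: -3/2.
The most negative is -3/2 in column a, so a enters.

a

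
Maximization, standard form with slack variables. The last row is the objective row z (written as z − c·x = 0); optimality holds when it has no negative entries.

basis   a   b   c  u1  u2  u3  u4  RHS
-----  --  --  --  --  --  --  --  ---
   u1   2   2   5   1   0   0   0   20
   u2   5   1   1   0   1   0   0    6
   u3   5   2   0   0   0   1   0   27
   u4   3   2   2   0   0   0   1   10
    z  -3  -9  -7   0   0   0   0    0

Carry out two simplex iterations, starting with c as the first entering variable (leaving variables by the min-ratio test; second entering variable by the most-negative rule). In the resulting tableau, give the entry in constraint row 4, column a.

11/6

Ratio test on column c — row 1: 20/5 = 4; row 2: 6/1 = 6; row 3: entry 0 ≤ 0; row 4: 10/2 = 5. Minimum is 4 at row 1 (u1 leaves); pivot element 5.
Divide row 1 by 5; eliminate column c from the other rows.
Second iteration: most negative z-row entry is -31/5 in column b, so b enters.
Ratio test on column b — row 1: 4/(2/5) = 10; row 2: 2/(3/5) = 10/3; row 3: 27/2 = 27/2; row 4: 2/(6/5) = 5/3. Minimum is 5/3 at row 4 (u4 leaves); pivot element 6/5.
Divide row 4 by 6/5; eliminate column b from the other rows.
After both pivots, the entry at constraint row 4, column a is 11/6.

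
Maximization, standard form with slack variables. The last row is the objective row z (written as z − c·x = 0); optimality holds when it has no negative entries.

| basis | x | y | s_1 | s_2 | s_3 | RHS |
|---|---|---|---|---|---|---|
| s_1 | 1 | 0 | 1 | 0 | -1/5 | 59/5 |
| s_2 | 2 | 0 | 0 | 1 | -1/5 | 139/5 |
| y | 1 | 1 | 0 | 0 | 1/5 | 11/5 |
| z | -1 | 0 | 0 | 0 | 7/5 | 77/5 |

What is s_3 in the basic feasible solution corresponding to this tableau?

0

s_3 is not in the basis, so in the current basic feasible solution s_3 = 0.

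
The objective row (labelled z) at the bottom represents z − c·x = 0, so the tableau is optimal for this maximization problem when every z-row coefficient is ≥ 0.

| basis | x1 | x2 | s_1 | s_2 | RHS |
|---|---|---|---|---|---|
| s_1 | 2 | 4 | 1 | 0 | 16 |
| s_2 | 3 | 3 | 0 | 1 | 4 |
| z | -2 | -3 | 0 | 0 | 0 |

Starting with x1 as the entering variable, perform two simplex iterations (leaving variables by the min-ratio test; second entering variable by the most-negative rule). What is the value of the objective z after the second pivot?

4

Ratio test on column x1 — row 1: 16/2 = 8; row 2: 4/3 = 4/3. Minimum is 4/3 at row 2 (s_2 leaves); pivot element 3.
Pivot on row 2; the z-row RHS becomes 0 − (-2)·(4/3) = 8/3.
Next entering variable (most negative z-row entry -1): x2.
Ratio test on column x2 — row 1: (40/3)/2 = 20/3; row 2: (4/3)/1 = 4/3. Minimum is 4/3 at row 2 (x1 leaves); pivot element 1.
After the second pivot the z-row RHS is 8/3 − (-1)·(4/3) = 4.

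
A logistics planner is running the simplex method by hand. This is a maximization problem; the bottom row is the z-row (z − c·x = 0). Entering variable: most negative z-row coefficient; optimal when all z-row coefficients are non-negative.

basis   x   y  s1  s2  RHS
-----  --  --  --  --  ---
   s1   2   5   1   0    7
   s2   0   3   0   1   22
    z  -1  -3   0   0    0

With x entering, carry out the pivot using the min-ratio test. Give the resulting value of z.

Ratio test on column x — row 1: 7/2 = 7/2; row 2: entry 0 ≤ 0. Minimum is 7/2 at row 1 (s1 leaves); pivot element 2.
Pivot on row 1; the z-row RHS becomes 0 − (-1)·(7/2) = 7/2.

7/2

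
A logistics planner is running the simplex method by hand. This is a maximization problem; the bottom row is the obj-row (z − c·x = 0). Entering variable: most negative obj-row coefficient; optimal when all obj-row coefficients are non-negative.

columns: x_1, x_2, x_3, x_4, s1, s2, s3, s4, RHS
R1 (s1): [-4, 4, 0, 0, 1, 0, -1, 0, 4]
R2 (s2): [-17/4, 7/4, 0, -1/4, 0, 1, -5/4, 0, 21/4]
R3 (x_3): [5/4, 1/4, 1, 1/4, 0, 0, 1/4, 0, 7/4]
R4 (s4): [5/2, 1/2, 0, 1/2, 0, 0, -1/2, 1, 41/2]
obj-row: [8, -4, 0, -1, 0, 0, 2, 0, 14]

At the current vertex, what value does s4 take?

s4 is basic (row 4); its value is the RHS of that row, 41/2.

41/2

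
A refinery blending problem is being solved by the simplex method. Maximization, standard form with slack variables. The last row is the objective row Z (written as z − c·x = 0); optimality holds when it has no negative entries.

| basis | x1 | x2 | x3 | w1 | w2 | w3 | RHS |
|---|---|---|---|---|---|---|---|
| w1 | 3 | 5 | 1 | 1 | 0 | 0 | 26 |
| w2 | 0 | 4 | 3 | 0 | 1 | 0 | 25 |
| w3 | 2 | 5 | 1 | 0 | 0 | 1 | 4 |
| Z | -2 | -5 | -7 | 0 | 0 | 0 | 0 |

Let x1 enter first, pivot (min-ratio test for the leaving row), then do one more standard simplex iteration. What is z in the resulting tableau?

Ratio test on column x1 — row 1: 26/3 = 26/3; row 2: entry 0 ≤ 0; row 3: 4/2 = 2. Minimum is 2 at row 3 (w3 leaves); pivot element 2.
Pivot on row 3; the Z-row RHS becomes 0 − (-2)·2 = 4.
Next entering variable (most negative Z-row entry -6): x3.
Ratio test on column x3 — row 1: entry -1/2 ≤ 0; row 2: 25/3 = 25/3; row 3: 2/(1/2) = 4. Minimum is 4 at row 3 (x1 leaves); pivot element 1/2.
After the second pivot the Z-row RHS is 4 − (-6)·4 = 28.

28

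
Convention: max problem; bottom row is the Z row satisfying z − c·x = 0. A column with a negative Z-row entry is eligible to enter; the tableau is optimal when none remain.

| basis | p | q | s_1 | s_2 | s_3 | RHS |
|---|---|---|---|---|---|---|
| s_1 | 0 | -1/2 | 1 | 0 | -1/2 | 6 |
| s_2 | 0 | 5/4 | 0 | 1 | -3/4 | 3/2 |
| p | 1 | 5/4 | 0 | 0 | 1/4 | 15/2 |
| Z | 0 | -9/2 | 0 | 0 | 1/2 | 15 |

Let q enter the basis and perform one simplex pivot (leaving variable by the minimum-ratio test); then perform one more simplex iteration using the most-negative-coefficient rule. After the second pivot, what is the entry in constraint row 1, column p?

4/5

Ratio test on column q — row 1: entry -1/2 ≤ 0; row 2: (3/2)/(5/4) = 6/5; row 3: (15/2)/(5/4) = 6. Minimum is 6/5 at row 2 (s_2 leaves); pivot element 5/4.
Divide row 2 by 5/4; eliminate column q from the other rows.
Second iteration: most negative Z-row entry is -11/5 in column s_3, so s_3 enters.
Ratio test on column s_3 — row 1: entry -4/5 ≤ 0; row 2: entry -3/5 ≤ 0; row 3: 6/1 = 6. Minimum is 6 at row 3 (p leaves); pivot element 1.
Divide row 3 by 1; eliminate column s_3 from the other rows.
After both pivots, the entry at constraint row 1, column p is 4/5.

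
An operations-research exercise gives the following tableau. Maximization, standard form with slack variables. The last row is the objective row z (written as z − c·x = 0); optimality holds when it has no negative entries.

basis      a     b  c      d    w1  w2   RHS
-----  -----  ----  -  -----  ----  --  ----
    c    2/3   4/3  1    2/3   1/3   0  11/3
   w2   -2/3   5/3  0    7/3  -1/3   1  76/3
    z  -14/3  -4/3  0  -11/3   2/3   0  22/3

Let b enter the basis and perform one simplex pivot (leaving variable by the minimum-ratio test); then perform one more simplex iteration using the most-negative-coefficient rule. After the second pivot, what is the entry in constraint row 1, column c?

Ratio test on column b — row 1: (11/3)/(4/3) = 11/4; row 2: (76/3)/(5/3) = 76/5. Minimum is 11/4 at row 1 (c leaves); pivot element 4/3.
Divide row 1 by 4/3; eliminate column b from the other rows.
Second iteration: most negative z-row entry is -4 in column a, so a enters.
Ratio test on column a — row 1: (11/4)/(1/2) = 11/2; row 2: entry -3/2 ≤ 0. Minimum is 11/2 at row 1 (b leaves); pivot element 1/2.
Divide row 1 by 1/2; eliminate column a from the other rows.
After both pivots, the entry at constraint row 1, column c is 3/2.

3/2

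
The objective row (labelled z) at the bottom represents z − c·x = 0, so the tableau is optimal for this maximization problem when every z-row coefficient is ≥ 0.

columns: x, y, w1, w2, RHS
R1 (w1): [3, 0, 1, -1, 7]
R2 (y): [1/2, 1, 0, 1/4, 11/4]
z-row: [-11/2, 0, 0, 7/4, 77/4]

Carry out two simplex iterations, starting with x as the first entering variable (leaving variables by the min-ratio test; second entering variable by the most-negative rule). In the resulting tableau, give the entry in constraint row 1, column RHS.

Ratio test on column x — row 1: 7/3 = 7/3; row 2: (11/4)/(1/2) = 11/2. Minimum is 7/3 at row 1 (w1 leaves); pivot element 3.
Divide row 1 by 3; eliminate column x from the other rows.
Second iteration: most negative z-row entry is -1/12 in column w2, so w2 enters.
Ratio test on column w2 — row 1: entry -1/3 ≤ 0; row 2: (19/12)/(5/12) = 19/5. Minimum is 19/5 at row 2 (y leaves); pivot element 5/12.
Divide row 2 by 5/12; eliminate column w2 from the other rows.
After both pivots, the entry at constraint row 1, column RHS is 18/5.

18/5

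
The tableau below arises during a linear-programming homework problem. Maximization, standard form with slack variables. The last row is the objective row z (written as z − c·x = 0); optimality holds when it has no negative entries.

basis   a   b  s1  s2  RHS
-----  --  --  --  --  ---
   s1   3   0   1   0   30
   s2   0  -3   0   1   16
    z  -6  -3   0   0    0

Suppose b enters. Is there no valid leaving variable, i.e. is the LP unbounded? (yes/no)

yes

Every constraint-row entry in column b is ≤ 0, so increasing b is unbounded.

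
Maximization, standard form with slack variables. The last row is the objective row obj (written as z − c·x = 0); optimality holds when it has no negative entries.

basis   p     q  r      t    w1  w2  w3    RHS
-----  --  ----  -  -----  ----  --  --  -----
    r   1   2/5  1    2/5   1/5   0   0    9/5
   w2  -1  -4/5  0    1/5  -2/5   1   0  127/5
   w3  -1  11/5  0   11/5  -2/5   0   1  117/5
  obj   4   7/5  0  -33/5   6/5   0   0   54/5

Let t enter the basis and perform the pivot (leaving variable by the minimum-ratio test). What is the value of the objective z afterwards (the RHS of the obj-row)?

81/2

Ratio test on column t — row 1: (9/5)/(2/5) = 9/2; row 2: (127/5)/(1/5) = 127; row 3: (117/5)/(11/5) = 117/11. Minimum is 9/2 at row 1 (r leaves); pivot element 2/5.
Pivot on row 1; the obj-row RHS becomes 54/5 − (-33/5)·(9/2) = 81/2.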